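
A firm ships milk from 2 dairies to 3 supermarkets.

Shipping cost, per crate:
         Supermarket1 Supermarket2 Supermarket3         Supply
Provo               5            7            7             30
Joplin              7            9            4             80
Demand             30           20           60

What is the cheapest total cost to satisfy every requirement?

A cheapest plan:
  Provo to Supermarket1: 30 × 5 = 150
  Joplin to Supermarket2: 20 × 9 = 180
  Joplin to Supermarket3: 60 × 4 = 240
Total = 150 + 180 + 240 = 570.
(Supply check: Provo ships 30; Joplin ships 80.)

570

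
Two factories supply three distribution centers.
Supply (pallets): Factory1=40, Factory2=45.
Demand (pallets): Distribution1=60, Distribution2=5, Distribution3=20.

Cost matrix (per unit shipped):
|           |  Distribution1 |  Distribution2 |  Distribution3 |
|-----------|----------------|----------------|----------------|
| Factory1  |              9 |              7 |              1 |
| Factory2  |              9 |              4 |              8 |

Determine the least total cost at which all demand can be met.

An optimal shipping plan:
  Factory1 to Distribution1: 20 pallets
  Factory1 to Distribution3: 20 pallets
  Factory2 to Distribution1: 40 pallets
  Factory2 to Distribution2: 5 pallets
Total cost = 580.
(Supply check: Factory1 ships 40; Factory2 ships 45.)

580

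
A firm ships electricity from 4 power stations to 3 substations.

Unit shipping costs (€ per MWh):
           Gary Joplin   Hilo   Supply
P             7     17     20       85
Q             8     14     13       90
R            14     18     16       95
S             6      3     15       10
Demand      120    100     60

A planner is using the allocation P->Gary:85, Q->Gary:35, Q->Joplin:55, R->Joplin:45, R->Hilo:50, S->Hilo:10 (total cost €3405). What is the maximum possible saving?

140

Current plan cost = 85·7 + 35·8 + 55·14 + 45·18 + 50·16 + 10·15 = €3405.
Optimal plan:
  P–Gary: 85 MWh
  Q–Gary: 35 MWh
  Q–Joplin: 55 MWh
  R–Joplin: 35 MWh
  R–Hilo: 60 MWh
  S–Joplin: 10 MWh
Optimal cost = €3265.
Saving = 3405 − 3265 = €140.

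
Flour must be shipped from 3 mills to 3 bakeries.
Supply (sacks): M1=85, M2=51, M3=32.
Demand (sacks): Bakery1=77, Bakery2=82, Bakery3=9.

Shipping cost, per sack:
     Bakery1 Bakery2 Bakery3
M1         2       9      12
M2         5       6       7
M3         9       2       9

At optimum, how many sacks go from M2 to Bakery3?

Optimal shipments:
  M1–Bakery1: 77 sacks
  M1–Bakery2: 8 sacks
  M2–Bakery2: 42 sacks
  M2–Bakery3: 9 sacks
  M3–Bakery2: 32 sacks
Total cost = 605.
So M2→Bakery3 carries 9 sacks.

9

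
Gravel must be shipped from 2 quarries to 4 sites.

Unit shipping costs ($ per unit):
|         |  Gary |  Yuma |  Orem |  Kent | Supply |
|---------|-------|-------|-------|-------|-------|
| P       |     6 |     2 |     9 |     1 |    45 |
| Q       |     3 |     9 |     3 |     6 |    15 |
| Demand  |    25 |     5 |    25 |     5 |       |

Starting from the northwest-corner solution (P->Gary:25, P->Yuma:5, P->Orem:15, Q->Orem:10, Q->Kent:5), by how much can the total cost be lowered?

55

Current plan cost = 25·6 + 5·2 + 15·9 + 10·3 + 5·6 = $355.
Optimal plan:
  P->Gary: 25 × $6 = $150
  P->Yuma: 5 × $2 = $10
  P->Orem: 10 × $9 = $90
  P->Kent: 5 × $1 = $5
  Q->Orem: 15 × $3 = $45
Optimal cost = $300.
Saving = 355 − 300 = $55.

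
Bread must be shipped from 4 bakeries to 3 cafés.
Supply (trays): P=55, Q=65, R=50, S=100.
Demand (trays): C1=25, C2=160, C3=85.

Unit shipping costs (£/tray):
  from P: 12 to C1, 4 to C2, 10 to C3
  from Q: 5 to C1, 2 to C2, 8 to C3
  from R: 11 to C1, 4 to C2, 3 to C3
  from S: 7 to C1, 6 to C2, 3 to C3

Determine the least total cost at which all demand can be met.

940

A cheapest plan:
  P->C2: 55 × £4 = £220
  Q->C1: 10 × £5 = £50
  Q->C2: 55 × £2 = £110
  R->C2: 50 × £4 = £200
  S->C1: 15 × £7 = £105
  S->C3: 85 × £3 = £255
Total = 220 + 50 + 110 + 200 + 105 + 255 = £940.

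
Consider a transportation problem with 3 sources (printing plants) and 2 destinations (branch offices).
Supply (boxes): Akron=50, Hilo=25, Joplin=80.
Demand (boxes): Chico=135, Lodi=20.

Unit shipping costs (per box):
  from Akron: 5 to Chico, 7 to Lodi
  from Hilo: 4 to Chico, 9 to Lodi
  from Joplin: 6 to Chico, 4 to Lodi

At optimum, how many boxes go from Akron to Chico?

50

Optimal shipments:
  Akron→Chico: 50 × 5 = 250
  Hilo→Chico: 25 × 4 = 100
  Joplin→Chico: 60 × 6 = 360
  Joplin→Lodi: 20 × 4 = 80
Total cost = 790.
So Akron→Chico carries 50 boxes.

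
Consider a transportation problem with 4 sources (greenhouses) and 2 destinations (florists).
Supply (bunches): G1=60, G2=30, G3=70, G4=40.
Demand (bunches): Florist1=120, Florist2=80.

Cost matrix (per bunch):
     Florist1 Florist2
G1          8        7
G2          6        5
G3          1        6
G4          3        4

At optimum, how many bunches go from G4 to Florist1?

40

Solving gives:
  G1–Florist1: 10 bunches
  G1–Florist2: 50 bunches
  G2–Florist2: 30 bunches
  G3–Florist1: 70 bunches
  G4–Florist1: 40 bunches
Total cost = 770.
So G4→Florist1 carries 40 bunches.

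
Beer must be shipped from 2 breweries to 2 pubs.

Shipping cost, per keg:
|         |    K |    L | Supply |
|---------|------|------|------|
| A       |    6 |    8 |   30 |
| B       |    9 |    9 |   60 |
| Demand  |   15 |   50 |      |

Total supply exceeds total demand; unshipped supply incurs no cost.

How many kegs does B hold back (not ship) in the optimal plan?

25

An optimal plan:
  A->K: 15 × 6 = 90
  A->L: 15 × 8 = 120
  B->L: 35 × 9 = 315
Total cost = 525.
B ships 35 of its 60, leaving 25.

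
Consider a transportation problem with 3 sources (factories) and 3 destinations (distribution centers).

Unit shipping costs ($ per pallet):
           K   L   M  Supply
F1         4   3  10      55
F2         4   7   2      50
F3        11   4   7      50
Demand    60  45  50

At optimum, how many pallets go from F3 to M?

5

The minimum-cost plan:
  F1–K: 55 × $4 = $220
  F2–K: 5 × $4 = $20
  F2–M: 45 × $2 = $90
  F3–L: 45 × $4 = $180
  F3–M: 5 × $7 = $35
Total cost = $545.
So F3→M carries 5 pallets.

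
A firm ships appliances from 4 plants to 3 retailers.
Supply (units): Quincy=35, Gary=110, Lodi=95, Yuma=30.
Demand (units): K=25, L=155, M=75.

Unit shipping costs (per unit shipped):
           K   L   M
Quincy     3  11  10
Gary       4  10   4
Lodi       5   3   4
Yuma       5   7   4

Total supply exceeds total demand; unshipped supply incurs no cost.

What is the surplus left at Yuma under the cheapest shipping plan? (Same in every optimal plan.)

0

Minimum-cost shipments:
  Quincy→K: 25 × 3 = 75
  Gary→L: 30 × 10 = 300
  Gary→M: 75 × 4 = 300
  Lodi→L: 95 × 3 = 285
  Yuma→L: 30 × 7 = 210
Total cost = 1170.
Yuma ships 30 of its 30, leaving 0.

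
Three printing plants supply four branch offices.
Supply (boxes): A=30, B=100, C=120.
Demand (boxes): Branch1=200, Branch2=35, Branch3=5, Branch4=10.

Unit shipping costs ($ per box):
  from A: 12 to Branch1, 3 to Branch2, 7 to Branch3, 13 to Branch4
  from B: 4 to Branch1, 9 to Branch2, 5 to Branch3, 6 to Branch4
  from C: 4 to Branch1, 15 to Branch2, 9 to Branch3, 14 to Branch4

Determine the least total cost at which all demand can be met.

A cheapest plan:
  A→Branch2: 30 × $3 = $90
  B→Branch1: 80 × $4 = $320
  B→Branch2: 5 × $9 = $45
  B→Branch3: 5 × $5 = $25
  B→Branch4: 10 × $6 = $60
  C→Branch1: 120 × $4 = $480
Total = 90 + 320 + 45 + 25 + 60 + 480 = $1020.

1020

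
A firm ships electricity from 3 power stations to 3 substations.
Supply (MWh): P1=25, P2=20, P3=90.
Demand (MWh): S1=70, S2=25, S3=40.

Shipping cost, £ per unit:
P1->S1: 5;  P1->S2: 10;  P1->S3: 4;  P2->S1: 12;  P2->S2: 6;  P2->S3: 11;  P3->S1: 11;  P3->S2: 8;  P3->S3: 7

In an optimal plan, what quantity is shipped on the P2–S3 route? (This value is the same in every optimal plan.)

0

Optimal shipments:
  P1→S1: 25 × £5 = £125
  P2→S2: 20 × £6 = £120
  P3→S1: 45 × £11 = £495
  P3→S2: 5 × £8 = £40
  P3→S3: 40 × £7 = £280
Total cost = £1060.
The route P2→S3 is not used.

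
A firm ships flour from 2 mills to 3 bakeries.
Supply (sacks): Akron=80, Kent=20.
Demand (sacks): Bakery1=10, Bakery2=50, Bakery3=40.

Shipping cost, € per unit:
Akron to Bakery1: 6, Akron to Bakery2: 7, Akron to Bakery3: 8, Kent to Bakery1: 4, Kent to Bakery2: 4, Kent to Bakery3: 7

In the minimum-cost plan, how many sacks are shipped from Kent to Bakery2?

Optimal shipments:
  Akron–Bakery1: 10 × €6 = €60
  Akron–Bakery2: 30 × €7 = €210
  Akron–Bakery3: 40 × €8 = €320
  Kent–Bakery2: 20 × €4 = €80
Total cost = €670.
So Kent→Bakery2 carries 20 sacks.

20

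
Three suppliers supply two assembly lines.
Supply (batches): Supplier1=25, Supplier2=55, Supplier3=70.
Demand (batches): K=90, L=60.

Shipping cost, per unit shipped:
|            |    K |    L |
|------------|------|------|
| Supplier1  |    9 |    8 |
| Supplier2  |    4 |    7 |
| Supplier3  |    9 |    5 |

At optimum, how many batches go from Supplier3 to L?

The minimum-cost plan:
  Supplier1 to K: 25 batches
  Supplier2 to K: 55 batches
  Supplier3 to K: 10 batches
  Supplier3 to L: 60 batches
Total cost = 835.
So Supplier3→L carries 60 batches.

60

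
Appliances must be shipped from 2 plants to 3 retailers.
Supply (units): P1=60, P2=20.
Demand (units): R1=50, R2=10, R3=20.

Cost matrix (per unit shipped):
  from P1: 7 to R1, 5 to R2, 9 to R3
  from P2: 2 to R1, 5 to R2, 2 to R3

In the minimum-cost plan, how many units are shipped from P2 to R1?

0

The minimum-cost plan:
  P1→R1: 50 units
  P1→R2: 10 units
  P2→R3: 20 units
Total cost = 440.
The route P2→R1 is not used.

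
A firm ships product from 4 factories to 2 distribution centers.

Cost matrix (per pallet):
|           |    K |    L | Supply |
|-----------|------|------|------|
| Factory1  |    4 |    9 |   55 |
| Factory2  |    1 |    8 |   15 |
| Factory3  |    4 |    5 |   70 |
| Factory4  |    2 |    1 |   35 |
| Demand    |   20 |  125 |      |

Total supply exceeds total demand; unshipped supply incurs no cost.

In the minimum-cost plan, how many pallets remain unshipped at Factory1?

30

Minimum-cost shipments:
  Factory1→K: 5 × 4 = 20
  Factory1→L: 20 × 9 = 180
  Factory2→K: 15 × 1 = 15
  Factory3→L: 70 × 5 = 350
  Factory4→L: 35 × 1 = 35
Total cost = 600.
Factory1 ships 25 of its 55, leaving 30.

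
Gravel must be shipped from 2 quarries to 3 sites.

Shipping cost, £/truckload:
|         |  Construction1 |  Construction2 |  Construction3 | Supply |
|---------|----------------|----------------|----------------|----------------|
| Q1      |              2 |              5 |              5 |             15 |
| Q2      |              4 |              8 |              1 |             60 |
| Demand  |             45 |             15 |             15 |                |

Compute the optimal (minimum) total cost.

A cheapest plan:
  Q1→Construction2: 15 truckloads
  Q2→Construction1: 45 truckloads
  Q2→Construction3: 15 truckloads
Total cost = £270.

270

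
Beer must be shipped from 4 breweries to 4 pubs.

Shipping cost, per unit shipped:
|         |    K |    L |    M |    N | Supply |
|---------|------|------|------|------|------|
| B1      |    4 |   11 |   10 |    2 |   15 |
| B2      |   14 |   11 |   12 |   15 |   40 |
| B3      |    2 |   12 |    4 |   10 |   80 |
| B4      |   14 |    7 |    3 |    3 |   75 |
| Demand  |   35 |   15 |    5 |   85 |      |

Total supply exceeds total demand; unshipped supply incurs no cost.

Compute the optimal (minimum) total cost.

An optimal shipping plan:
  B1 to N: 15 × 2 = 30
  B2 to L: 10 × 11 = 110
  B3 to K: 35 × 2 = 70
  B3 to M: 5 × 4 = 20
  B4 to L: 5 × 7 = 35
  B4 to N: 70 × 3 = 210
Total = 30 + 110 + 70 + 20 + 35 + 210 = 475.
(Supply check: B1 ships 15; B2 ships 10; B3 ships 40; B4 ships 75.)

475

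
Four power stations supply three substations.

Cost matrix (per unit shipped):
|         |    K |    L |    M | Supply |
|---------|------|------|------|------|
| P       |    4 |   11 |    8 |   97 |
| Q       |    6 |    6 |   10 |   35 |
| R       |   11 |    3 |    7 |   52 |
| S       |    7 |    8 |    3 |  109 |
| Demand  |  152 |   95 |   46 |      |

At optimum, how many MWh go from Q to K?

Optimal shipments:
  P->K: 97 MWh
  Q->L: 35 MWh
  R->L: 52 MWh
  S->K: 55 MWh
  S->L: 8 MWh
  S->M: 46 MWh
Total cost = 1341.
The route Q→K is not used.

0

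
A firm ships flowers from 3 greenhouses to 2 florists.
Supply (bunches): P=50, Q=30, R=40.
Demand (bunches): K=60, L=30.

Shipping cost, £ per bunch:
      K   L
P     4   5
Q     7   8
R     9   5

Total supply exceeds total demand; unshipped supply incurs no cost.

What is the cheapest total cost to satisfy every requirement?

Optimal allocation:
  P–K: 50 × £4 = £200
  Q–K: 10 × £7 = £70
  R–L: 30 × £5 = £150
Total = 200 + 70 + 150 = £420.

420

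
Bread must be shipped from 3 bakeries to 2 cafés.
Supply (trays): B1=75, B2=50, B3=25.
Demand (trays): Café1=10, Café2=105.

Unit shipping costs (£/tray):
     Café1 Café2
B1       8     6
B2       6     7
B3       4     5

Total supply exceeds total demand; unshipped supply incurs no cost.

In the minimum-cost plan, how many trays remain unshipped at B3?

0

Minimum-cost shipments:
  B1–Café2: 75 × £6 = £450
  B2–Café1: 10 × £6 = £60
  B2–Café2: 5 × £7 = £35
  B3–Café2: 25 × £5 = £125
Total cost = £670.
B3 ships 25 of its 25, leaving 0.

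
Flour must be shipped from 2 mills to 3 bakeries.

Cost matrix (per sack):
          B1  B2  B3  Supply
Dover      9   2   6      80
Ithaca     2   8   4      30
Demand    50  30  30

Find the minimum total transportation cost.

480

One minimum-cost allocation:
  Dover->B1: 20 × 9 = 180
  Dover->B2: 30 × 2 = 60
  Dover->B3: 30 × 6 = 180
  Ithaca->B1: 30 × 2 = 60
Total = 180 + 60 + 180 + 60 = 480.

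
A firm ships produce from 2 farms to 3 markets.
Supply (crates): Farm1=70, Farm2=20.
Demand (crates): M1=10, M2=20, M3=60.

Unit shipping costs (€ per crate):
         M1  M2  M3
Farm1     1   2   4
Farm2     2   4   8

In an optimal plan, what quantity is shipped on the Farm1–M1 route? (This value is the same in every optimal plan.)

Optimal shipments:
  Farm1 to M2: 10 × €2 = €20
  Farm1 to M3: 60 × €4 = €240
  Farm2 to M1: 10 × €2 = €20
  Farm2 to M2: 10 × €4 = €40
Total cost = €320.
The route Farm1→M1 is not used.

0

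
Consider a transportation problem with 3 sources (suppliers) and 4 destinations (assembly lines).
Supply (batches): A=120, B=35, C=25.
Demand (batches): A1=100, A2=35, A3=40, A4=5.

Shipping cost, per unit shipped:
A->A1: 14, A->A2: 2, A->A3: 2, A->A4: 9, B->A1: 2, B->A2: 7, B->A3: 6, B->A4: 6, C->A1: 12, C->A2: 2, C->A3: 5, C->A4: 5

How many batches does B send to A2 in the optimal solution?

The minimum-cost plan:
  A->A1: 45 batches
  A->A2: 35 batches
  A->A3: 40 batches
  B->A1: 35 batches
  C->A1: 20 batches
  C->A4: 5 batches
Total cost = 1115.
The route B→A2 is not used.

0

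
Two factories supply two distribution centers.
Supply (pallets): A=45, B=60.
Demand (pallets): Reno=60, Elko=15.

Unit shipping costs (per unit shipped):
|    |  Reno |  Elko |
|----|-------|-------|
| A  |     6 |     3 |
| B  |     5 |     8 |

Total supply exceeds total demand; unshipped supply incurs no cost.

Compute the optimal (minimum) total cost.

345

One minimum-cost allocation:
  A->Elko: 15 × 3 = 45
  B->Reno: 60 × 5 = 300
Total = 45 + 300 = 345.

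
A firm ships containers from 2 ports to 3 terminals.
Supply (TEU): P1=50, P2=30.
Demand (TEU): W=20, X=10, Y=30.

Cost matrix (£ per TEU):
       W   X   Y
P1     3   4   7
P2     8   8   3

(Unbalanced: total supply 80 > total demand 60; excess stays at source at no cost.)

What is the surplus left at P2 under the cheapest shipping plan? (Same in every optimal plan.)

An optimal plan:
  P1–W: 20 × £3 = £60
  P1–X: 10 × £4 = £40
  P2–Y: 30 × £3 = £90
Total cost = £190.
P2 ships 30 of its 30, leaving 0.

0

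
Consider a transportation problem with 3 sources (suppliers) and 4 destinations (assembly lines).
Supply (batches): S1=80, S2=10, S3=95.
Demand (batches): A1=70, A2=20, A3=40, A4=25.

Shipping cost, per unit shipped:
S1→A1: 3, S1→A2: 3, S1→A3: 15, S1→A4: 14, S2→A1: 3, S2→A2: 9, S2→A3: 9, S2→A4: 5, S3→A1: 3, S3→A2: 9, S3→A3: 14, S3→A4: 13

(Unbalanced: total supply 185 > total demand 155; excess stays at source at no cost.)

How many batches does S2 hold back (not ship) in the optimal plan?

Minimum-cost shipments:
  S1 to A1: 30 × 3 = 90
  S1 to A2: 20 × 3 = 60
  S2 to A4: 10 × 5 = 50
  S3 to A1: 40 × 3 = 120
  S3 to A3: 40 × 14 = 560
  S3 to A4: 15 × 13 = 195
Total cost = 1075.
S2 ships 10 of its 10, leaving 0.

0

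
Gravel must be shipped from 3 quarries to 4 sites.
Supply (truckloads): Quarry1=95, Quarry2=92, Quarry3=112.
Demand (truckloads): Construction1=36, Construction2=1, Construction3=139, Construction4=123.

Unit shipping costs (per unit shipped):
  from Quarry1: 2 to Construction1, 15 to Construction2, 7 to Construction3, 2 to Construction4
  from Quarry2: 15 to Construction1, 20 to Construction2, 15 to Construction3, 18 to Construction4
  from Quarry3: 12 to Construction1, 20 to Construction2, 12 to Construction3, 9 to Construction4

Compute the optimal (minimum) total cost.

2727

Optimal allocation:
  Quarry1–Construction1: 36 × 2 = 72
  Quarry1–Construction4: 59 × 2 = 118
  Quarry2–Construction2: 1 × 20 = 20
  Quarry2–Construction3: 91 × 15 = 1365
  Quarry3–Construction3: 48 × 12 = 576
  Quarry3–Construction4: 64 × 9 = 576
Total = 72 + 118 + 20 + 1365 + 576 + 576 = 2727.
(Supply check: Quarry1 ships 95; Quarry2 ships 92; Quarry3 ships 112.)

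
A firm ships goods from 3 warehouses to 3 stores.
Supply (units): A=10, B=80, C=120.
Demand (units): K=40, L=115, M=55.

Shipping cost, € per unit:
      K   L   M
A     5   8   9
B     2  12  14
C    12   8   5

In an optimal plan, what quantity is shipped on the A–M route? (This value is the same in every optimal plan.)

The minimum-cost plan:
  A→L: 10 units
  B→K: 40 units
  B→L: 40 units
  C→L: 65 units
  C→M: 55 units
Total cost = €1435.
The route A→M is not used.

0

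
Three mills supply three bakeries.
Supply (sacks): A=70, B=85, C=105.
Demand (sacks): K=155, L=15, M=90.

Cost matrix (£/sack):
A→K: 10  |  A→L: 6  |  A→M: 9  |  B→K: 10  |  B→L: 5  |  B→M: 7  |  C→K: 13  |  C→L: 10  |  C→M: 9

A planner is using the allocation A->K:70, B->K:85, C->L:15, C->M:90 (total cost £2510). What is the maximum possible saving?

30

Current plan cost = 70·10 + 85·10 + 15·10 + 90·9 = £2510.
Optimal plan:
  A->K: 70 × £10 = £700
  B->K: 70 × £10 = £700
  B->L: 15 × £5 = £75
  C->K: 15 × £13 = £195
  C->M: 90 × £9 = £810
Optimal cost = £2480.
Saving = 2510 − 2480 = £30.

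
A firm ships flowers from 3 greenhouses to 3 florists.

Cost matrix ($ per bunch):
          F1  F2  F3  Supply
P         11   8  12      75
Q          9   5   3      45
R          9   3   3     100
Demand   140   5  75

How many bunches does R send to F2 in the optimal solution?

Solving gives:
  P->F1: 75 × $11 = $825
  Q->F3: 45 × $3 = $135
  R->F1: 65 × $9 = $585
  R->F2: 5 × $3 = $15
  R->F3: 30 × $3 = $90
Total cost = $1650.
So R→F2 carries 5 bunches.

5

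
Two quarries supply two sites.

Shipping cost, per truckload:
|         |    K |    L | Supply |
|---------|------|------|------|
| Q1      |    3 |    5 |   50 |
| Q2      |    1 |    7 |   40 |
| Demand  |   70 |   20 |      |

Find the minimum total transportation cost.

230

Optimal allocation:
  Q1→K: 30 × 3 = 90
  Q1→L: 20 × 5 = 100
  Q2→K: 40 × 1 = 40
Total = 90 + 100 + 40 = 230.
(Supply check: Q1 ships 50; Q2 ships 40.)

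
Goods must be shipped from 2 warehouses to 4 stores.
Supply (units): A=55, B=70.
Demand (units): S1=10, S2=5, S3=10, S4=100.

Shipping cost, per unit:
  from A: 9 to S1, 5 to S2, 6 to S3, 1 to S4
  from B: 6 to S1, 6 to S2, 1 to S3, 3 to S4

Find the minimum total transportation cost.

A cheapest plan:
  A→S4: 55 × 1 = 55
  B→S1: 10 × 6 = 60
  B→S2: 5 × 6 = 30
  B→S3: 10 × 1 = 10
  B→S4: 45 × 3 = 135
Total = 55 + 60 + 30 + 10 + 135 = 290.
(Supply check: A ships 55; B ships 70.)

290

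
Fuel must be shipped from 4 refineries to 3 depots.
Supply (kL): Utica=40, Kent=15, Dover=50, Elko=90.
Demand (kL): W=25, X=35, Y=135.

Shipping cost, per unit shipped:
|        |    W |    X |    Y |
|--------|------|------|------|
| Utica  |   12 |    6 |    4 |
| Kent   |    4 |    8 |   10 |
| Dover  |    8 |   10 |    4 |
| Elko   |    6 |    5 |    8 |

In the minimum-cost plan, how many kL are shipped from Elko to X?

35

The minimum-cost plan:
  Utica to Y: 40 × 4 = 160
  Kent to W: 15 × 4 = 60
  Dover to Y: 50 × 4 = 200
  Elko to W: 10 × 6 = 60
  Elko to X: 35 × 5 = 175
  Elko to Y: 45 × 8 = 360
Total cost = 1015.
So Elko→X carries 35 kL.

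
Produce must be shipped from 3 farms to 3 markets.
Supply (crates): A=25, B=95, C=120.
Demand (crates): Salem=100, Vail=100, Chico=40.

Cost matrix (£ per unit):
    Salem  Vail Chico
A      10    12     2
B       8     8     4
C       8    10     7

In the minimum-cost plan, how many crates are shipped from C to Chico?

0

Solving gives:
  A–Chico: 25 × £2 = £50
  B–Vail: 80 × £8 = £640
  B–Chico: 15 × £4 = £60
  C–Salem: 100 × £8 = £800
  C–Vail: 20 × £10 = £200
Total cost = £1750.
The route C→Chico is not used.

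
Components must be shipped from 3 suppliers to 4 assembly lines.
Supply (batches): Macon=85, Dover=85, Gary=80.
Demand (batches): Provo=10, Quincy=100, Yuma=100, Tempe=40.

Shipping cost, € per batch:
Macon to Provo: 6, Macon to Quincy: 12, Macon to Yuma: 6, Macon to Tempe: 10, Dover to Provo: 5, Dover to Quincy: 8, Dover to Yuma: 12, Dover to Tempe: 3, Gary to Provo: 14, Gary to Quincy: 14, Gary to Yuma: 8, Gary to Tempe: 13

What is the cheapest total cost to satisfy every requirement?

Optimal allocation:
  Macon->Provo: 10 × €6 = €60
  Macon->Quincy: 55 × €12 = €660
  Macon->Yuma: 20 × €6 = €120
  Dover->Quincy: 45 × €8 = €360
  Dover->Tempe: 40 × €3 = €120
  Gary->Yuma: 80 × €8 = €640
Total = 60 + 660 + 120 + 360 + 120 + 640 = €1960.
(Supply check: Macon ships 85; Dover ships 85; Gary ships 80.)

1960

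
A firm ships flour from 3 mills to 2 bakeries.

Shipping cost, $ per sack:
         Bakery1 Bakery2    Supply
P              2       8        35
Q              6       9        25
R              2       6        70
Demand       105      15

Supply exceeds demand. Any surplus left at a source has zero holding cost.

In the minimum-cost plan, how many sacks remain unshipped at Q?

10

An optimal plan:
  P->Bakery1: 35 × $2 = $70
  Q->Bakery2: 15 × $9 = $135
  R->Bakery1: 70 × $2 = $140
Total cost = $345.
Q ships 15 of its 25, leaving 10.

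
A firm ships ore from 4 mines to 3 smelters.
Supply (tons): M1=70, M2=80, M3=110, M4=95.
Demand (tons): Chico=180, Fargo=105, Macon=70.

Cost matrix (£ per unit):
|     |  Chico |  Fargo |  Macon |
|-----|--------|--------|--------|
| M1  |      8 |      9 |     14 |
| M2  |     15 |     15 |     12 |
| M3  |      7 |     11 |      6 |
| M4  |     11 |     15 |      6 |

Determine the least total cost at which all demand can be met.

An optimal shipping plan:
  M1->Chico: 45 × £8 = £360
  M1->Fargo: 25 × £9 = £225
  M2->Fargo: 80 × £15 = £1200
  M3->Chico: 110 × £7 = £770
  M4->Chico: 25 × £11 = £275
  M4->Macon: 70 × £6 = £420
Total = 360 + 225 + 1200 + 770 + 275 + 420 = £3250.

3250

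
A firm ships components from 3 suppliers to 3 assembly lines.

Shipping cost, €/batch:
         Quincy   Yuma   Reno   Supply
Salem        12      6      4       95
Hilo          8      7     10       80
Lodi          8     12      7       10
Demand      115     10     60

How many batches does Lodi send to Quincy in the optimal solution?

Solving gives:
  Salem->Quincy: 25 × €12 = €300
  Salem->Yuma: 10 × €6 = €60
  Salem->Reno: 60 × €4 = €240
  Hilo->Quincy: 80 × €8 = €640
  Lodi->Quincy: 10 × €8 = €80
Total cost = €1320.
So Lodi→Quincy carries 10 batches.

10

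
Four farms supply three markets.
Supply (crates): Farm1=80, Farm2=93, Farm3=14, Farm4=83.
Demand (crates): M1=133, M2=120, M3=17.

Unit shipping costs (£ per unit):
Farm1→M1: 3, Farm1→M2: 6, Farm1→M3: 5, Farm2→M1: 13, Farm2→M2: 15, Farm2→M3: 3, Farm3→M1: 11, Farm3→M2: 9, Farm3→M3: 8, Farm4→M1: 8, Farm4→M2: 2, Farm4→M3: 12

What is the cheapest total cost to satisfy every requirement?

1617

Optimal allocation:
  Farm1->M1: 80 × £3 = £240
  Farm2->M1: 53 × £13 = £689
  Farm2->M2: 23 × £15 = £345
  Farm2->M3: 17 × £3 = £51
  Farm3->M2: 14 × £9 = £126
  Farm4->M2: 83 × £2 = £166
Total = 240 + 689 + 345 + 51 + 126 + 166 = £1617.
(Supply check: Farm1 ships 80; Farm2 ships 93; Farm3 ships 14; Farm4 ships 83.)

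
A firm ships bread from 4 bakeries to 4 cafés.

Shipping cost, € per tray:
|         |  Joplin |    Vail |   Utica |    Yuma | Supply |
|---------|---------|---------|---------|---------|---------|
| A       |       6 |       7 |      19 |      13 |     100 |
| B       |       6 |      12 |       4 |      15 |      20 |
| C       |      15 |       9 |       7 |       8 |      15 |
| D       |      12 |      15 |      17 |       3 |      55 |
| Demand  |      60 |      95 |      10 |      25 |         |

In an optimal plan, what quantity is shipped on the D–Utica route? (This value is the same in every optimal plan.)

0

The minimum-cost plan:
  A to Joplin: 20 × €6 = €120
  A to Vail: 80 × €7 = €560
  B to Joplin: 10 × €6 = €60
  B to Utica: 10 × €4 = €40
  C to Vail: 15 × €9 = €135
  D to Joplin: 30 × €12 = €360
  D to Yuma: 25 × €3 = €75
Total cost = €1350.
The route D→Utica is not used.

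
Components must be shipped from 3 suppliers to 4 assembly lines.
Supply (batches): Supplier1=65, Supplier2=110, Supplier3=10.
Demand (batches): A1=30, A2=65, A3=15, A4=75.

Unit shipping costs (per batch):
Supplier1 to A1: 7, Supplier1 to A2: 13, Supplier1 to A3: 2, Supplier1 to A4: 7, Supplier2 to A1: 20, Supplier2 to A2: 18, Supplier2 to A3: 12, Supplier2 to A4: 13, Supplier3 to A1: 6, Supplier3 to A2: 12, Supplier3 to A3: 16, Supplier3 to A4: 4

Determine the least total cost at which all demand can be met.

Optimal allocation:
  Supplier1->A1: 30 × 7 = 210
  Supplier1->A3: 15 × 2 = 30
  Supplier1->A4: 20 × 7 = 140
  Supplier2->A2: 65 × 18 = 1170
  Supplier2->A4: 45 × 13 = 585
  Supplier3->A4: 10 × 4 = 40
Total = 210 + 30 + 140 + 1170 + 585 + 40 = 2175.
(Supply check: Supplier1 ships 65; Supplier2 ships 110; Supplier3 ships 10.)

2175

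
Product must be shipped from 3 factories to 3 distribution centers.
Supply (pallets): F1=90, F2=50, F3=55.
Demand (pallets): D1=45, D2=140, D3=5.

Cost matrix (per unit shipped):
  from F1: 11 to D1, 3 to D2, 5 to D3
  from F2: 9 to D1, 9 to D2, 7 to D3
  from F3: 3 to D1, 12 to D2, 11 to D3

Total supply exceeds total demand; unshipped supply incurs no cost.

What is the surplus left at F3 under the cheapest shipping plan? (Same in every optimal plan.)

5

Minimum-cost shipments:
  F1–D2: 90 × 3 = 270
  F2–D2: 45 × 9 = 405
  F2–D3: 5 × 7 = 35
  F3–D1: 45 × 3 = 135
  F3–D2: 5 × 12 = 60
Total cost = 905.
F3 ships 50 of its 55, leaving 5.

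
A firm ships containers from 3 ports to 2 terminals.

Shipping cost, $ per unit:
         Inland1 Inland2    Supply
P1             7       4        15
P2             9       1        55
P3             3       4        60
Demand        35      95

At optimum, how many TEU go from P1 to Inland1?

The minimum-cost plan:
  P1->Inland2: 15 TEU
  P2->Inland2: 55 TEU
  P3->Inland1: 35 TEU
  P3->Inland2: 25 TEU
Total cost = $320.
The route P1→Inland1 is not used.

0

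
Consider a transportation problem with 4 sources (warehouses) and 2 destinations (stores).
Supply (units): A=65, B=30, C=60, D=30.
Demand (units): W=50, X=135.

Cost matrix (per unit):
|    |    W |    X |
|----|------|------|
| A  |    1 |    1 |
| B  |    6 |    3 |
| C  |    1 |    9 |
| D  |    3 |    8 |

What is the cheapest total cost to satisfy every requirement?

535

Optimal allocation:
  A→X: 65 units
  B→X: 30 units
  C→W: 50 units
  C→X: 10 units
  D→X: 30 units
Total cost = 535.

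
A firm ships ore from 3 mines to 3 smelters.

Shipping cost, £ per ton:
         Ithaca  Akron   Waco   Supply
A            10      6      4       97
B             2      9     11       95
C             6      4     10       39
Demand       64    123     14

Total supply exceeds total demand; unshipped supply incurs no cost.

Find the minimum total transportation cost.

847

A cheapest plan:
  A->Akron: 83 tons
  A->Waco: 14 tons
  B->Ithaca: 64 tons
  B->Akron: 1 tons
  C->Akron: 39 tons
Total cost = £847.
(Supply check: A ships 97; B ships 65; C ships 39.)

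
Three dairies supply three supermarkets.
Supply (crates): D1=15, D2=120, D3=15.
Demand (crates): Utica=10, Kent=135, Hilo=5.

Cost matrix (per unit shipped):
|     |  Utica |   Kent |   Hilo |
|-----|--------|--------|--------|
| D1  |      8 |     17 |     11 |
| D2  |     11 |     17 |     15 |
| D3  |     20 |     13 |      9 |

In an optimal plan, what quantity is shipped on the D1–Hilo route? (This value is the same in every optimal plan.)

5

Optimal shipments:
  D1–Utica: 10 × 8 = 80
  D1–Hilo: 5 × 11 = 55
  D2–Kent: 120 × 17 = 2040
  D3–Kent: 15 × 13 = 195
Total cost = 2370.
So D1→Hilo carries 5 crates.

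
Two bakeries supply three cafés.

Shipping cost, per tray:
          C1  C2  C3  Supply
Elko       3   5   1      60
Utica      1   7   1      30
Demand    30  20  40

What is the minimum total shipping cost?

A cheapest plan:
  Elko to C2: 20 × 5 = 100
  Elko to C3: 40 × 1 = 40
  Utica to C1: 30 × 1 = 30
Total = 100 + 40 + 30 = 170.

170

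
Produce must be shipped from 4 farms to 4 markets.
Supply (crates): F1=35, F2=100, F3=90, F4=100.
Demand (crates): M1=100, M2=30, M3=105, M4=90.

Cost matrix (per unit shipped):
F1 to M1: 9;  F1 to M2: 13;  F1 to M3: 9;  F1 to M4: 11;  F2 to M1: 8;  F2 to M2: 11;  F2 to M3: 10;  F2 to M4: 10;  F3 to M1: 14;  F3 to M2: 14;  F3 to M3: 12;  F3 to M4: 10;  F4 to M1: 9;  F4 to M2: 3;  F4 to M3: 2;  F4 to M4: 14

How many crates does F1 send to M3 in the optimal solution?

35

Optimal shipments:
  F1→M3: 35 × 9 = 315
  F2→M1: 100 × 8 = 800
  F3→M4: 90 × 10 = 900
  F4→M2: 30 × 3 = 90
  F4→M3: 70 × 2 = 140
Total cost = 2245.
So F1→M3 carries 35 crates.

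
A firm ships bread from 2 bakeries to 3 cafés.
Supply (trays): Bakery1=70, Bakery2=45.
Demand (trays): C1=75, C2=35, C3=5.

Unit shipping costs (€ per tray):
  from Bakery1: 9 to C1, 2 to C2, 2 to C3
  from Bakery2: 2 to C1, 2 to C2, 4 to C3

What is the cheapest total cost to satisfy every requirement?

440

An optimal shipping plan:
  Bakery1–C1: 30 × €9 = €270
  Bakery1–C2: 35 × €2 = €70
  Bakery1–C3: 5 × €2 = €10
  Bakery2–C1: 45 × €2 = €90
Total = 270 + 70 + 10 + 90 = €440.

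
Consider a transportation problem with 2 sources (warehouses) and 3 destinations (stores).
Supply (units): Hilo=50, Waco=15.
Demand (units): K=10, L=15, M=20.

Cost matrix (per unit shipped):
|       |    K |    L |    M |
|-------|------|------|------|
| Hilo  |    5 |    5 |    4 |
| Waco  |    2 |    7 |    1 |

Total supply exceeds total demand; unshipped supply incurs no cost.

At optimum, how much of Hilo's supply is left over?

20

An optimal plan:
  Hilo→K: 10 × 5 = 50
  Hilo→L: 15 × 5 = 75
  Hilo→M: 5 × 4 = 20
  Waco→M: 15 × 1 = 15
Total cost = 160.
Hilo ships 30 of its 50, leaving 20.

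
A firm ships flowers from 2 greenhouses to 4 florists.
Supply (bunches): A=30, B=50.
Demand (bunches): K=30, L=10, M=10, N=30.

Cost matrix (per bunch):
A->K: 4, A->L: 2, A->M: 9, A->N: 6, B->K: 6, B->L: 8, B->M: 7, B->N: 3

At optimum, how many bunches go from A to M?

0

The minimum-cost plan:
  A->K: 20 × 4 = 80
  A->L: 10 × 2 = 20
  B->K: 10 × 6 = 60
  B->M: 10 × 7 = 70
  B->N: 30 × 3 = 90
Total cost = 320.
The route A→M is not used.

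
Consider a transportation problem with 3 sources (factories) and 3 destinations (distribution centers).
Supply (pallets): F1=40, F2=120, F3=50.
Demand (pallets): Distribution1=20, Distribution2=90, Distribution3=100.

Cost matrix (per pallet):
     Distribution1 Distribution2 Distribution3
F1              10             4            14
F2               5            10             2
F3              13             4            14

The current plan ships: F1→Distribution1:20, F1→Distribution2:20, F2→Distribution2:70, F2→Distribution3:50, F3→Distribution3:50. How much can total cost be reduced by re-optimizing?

Current plan cost = 20·10 + 20·4 + 70·10 + 50·2 + 50·14 = 1780.
Optimal plan:
  F1 to Distribution2: 40 × 4 = 160
  F2 to Distribution1: 20 × 5 = 100
  F2 to Distribution3: 100 × 2 = 200
  F3 to Distribution2: 50 × 4 = 200
Optimal cost = 660.
Saving = 1780 − 660 = 1120.

1120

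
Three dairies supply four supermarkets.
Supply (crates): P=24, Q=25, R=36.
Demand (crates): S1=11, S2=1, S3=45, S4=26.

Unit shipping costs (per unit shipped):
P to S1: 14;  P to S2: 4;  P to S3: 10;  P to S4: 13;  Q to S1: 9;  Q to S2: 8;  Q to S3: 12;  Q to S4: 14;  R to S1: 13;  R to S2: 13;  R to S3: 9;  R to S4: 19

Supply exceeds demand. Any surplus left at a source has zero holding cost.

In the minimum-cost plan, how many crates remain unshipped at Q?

Minimum-cost shipments:
  P to S2: 1 × 4 = 4
  P to S3: 9 × 10 = 90
  P to S4: 14 × 13 = 182
  Q to S1: 11 × 9 = 99
  Q to S4: 12 × 14 = 168
  R to S3: 36 × 9 = 324
Total cost = 867.
Q ships 23 of its 25, leaving 2.

2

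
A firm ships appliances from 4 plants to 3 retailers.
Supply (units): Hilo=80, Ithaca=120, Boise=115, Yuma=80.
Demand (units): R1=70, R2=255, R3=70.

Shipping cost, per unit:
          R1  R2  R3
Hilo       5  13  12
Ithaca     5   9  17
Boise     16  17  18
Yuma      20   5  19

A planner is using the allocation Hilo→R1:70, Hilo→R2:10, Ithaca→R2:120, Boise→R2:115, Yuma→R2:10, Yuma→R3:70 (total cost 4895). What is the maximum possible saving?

930

Current plan cost = 70·5 + 10·13 + 120·9 + 115·17 + 10·5 + 70·19 = 4895.
Optimal plan:
  Hilo to R1: 70 × 5 = 350
  Hilo to R3: 10 × 12 = 120
  Ithaca to R2: 120 × 9 = 1080
  Boise to R2: 55 × 17 = 935
  Boise to R3: 60 × 18 = 1080
  Yuma to R2: 80 × 5 = 400
Optimal cost = 3965.
Saving = 4895 − 3965 = 930.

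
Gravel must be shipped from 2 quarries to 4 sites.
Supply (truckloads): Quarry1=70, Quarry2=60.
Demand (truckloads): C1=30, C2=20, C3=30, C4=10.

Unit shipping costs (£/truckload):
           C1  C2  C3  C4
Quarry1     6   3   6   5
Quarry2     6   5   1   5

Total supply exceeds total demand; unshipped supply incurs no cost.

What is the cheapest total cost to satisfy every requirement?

One minimum-cost allocation:
  Quarry1–C1: 30 truckloads
  Quarry1–C2: 20 truckloads
  Quarry1–C4: 10 truckloads
  Quarry2–C3: 30 truckloads
Total cost = £320.

320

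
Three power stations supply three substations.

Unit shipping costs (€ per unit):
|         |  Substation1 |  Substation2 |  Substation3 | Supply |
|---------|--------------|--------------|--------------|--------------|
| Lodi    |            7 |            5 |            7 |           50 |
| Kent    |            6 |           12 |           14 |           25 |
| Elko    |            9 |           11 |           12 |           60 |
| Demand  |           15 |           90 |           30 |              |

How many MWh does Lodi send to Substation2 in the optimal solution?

Optimal shipments:
  Lodi->Substation2: 50 × €5 = €250
  Kent->Substation1: 15 × €6 = €90
  Kent->Substation2: 10 × €12 = €120
  Elko->Substation2: 30 × €11 = €330
  Elko->Substation3: 30 × €12 = €360
Total cost = €1150.
So Lodi→Substation2 carries 50 MWh.

50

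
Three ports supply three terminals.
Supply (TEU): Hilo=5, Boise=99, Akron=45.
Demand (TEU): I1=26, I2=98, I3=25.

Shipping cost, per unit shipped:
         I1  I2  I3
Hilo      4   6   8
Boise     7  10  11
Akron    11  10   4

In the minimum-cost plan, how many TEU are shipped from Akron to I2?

Solving gives:
  Hilo→I2: 5 TEU
  Boise→I1: 26 TEU
  Boise→I2: 73 TEU
  Akron→I2: 20 TEU
  Akron→I3: 25 TEU
Total cost = 1242.
So Akron→I2 carries 20 TEU.

20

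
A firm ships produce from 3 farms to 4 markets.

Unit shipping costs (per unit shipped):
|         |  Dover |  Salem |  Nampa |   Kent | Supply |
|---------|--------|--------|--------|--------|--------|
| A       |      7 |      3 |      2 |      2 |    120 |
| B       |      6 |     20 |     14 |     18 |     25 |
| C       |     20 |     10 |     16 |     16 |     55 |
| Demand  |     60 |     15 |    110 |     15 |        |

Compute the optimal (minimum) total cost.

1320

Optimal allocation:
  A->Nampa: 105 crates
  A->Kent: 15 crates
  B->Dover: 25 crates
  C->Dover: 35 crates
  C->Salem: 15 crates
  C->Nampa: 5 crates
Total cost = 1320.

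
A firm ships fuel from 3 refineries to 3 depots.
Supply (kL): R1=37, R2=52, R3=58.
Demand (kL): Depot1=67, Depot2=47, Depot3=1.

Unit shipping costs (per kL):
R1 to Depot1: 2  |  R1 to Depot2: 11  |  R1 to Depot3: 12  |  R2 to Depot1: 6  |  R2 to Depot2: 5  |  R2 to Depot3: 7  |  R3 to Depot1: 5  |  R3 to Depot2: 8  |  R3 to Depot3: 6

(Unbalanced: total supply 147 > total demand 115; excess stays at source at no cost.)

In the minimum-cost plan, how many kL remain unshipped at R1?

0

An optimal plan:
  R1→Depot1: 37 × 2 = 74
  R2→Depot2: 47 × 5 = 235
  R3→Depot1: 30 × 5 = 150
  R3→Depot3: 1 × 6 = 6
Total cost = 465.
R1 ships 37 of its 37, leaving 0.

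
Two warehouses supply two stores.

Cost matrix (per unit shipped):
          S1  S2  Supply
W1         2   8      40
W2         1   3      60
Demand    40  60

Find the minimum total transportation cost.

Optimal allocation:
  W1–S1: 40 × 2 = 80
  W2–S2: 60 × 3 = 180
Total = 80 + 180 = 260.
(Supply check: W1 ships 40; W2 ships 60.)

260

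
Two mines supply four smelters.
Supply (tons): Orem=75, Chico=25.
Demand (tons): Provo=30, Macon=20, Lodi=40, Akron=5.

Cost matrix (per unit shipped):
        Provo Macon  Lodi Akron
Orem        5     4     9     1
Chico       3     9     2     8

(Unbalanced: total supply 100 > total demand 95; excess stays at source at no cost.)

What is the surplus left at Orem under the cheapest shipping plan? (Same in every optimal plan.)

5

An optimal plan:
  Orem to Provo: 30 × 5 = 150
  Orem to Macon: 20 × 4 = 80
  Orem to Lodi: 15 × 9 = 135
  Orem to Akron: 5 × 1 = 5
  Chico to Lodi: 25 × 2 = 50
Total cost = 420.
Orem ships 70 of its 75, leaving 5.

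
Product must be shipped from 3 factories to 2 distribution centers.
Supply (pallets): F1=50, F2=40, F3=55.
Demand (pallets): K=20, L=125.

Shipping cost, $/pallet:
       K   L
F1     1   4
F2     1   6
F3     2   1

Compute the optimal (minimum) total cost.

One minimum-cost allocation:
  F1–L: 50 × $4 = $200
  F2–K: 20 × $1 = $20
  F2–L: 20 × $6 = $120
  F3–L: 55 × $1 = $55
Total = 200 + 20 + 120 + 55 = $395.

395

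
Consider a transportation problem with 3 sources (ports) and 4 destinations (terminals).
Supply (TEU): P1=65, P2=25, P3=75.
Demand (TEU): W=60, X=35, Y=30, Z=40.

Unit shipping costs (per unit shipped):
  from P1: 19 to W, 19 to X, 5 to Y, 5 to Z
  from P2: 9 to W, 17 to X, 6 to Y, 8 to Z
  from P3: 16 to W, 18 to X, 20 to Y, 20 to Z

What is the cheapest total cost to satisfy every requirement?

1805

An optimal shipping plan:
  P1 to Y: 25 TEU
  P1 to Z: 40 TEU
  P2 to W: 20 TEU
  P2 to Y: 5 TEU
  P3 to W: 40 TEU
  P3 to X: 35 TEU
Total cost = 1805.
(Supply check: P1 ships 65; P2 ships 25; P3 ships 75.)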